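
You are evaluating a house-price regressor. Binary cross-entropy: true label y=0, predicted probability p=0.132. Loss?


BCE = -[y·ln(p) + (1-y)·ln(1-p)]
= -0 - 1·ln(1-0.132)
= -ln(0.868) = 0.1416

0.1416


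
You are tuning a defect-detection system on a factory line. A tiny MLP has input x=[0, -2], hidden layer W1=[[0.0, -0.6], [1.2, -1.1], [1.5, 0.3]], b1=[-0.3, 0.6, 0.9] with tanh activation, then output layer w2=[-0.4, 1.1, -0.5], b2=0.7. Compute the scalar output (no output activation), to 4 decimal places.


z1[0] = (0.0)·(0) + (-0.6)·(-2) - 0.3 = 0.9
z1[1] = (1.2)·(0) + (-1.1)·(-2) + 0.6 = 2.8
z1[2] = (1.5)·(0) + (0.3)·(-2) + 0.9 = 0.3
h = tanh(z1) = [0.7163, 0.9926, 0.2913]
output = (-0.4)·(0.7163) + (1.1)·(0.9926) + (-0.5)·(0.2913) + 0.7 = 1.3597

1.3597


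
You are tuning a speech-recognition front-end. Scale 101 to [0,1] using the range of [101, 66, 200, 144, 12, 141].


min=12, max=200
(101-12)/(200-12) = 89/188 = 0.4734

0.4734


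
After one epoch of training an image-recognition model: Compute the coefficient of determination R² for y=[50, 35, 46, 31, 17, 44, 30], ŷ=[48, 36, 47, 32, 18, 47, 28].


ȳ = 36.1429
SS_res = Σ(y-ŷ)² = 21
SS_tot = Σ(y-ȳ)² = 782.86
R² = 1 - SS_res/SS_tot = 1 - 0.0268 = 0.9732

0.9732


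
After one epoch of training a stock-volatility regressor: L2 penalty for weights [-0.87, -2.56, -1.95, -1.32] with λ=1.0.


‖w‖₂² = (-0.87)² + (-2.56)² + (-1.95)² + (-1.32)²
     = 0.7569 + 6.5536 + 3.8025 + 1.7424
     = 12.8554
λ·‖w‖₂² = 1.0·12.8554 = 12.8554

12.8554


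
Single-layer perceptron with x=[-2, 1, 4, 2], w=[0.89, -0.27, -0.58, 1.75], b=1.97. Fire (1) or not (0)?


z = (-2)·(0.89) + (1)·(-0.27) + (4)·(-0.58) + (2)·(1.75) + 1.97
  = 1.1
step(z) = 1 (z≥0)

1


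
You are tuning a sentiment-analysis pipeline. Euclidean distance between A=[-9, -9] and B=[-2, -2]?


d = √((-9+ 2)² + (-9+ 2)²)
  = √(49 + 49)
  = √98 = 9.8995

9.8995


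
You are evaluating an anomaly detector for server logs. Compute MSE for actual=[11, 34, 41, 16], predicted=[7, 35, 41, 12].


Squared errors: (11-7)²=16, (34-35)²=1, (41-41)²=0, (16-12)²=16
Sum = 33
MSE = 33/4 = 33/4

33/4


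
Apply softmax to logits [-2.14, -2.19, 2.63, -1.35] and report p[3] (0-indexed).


Exponentials: e^-2.14=0.1177, e^-2.19=0.1119, e^2.63=13.8738, e^-1.35=0.2592
Sum = 14.3626
Softmax = [0.0082, 0.0078, 0.966, 0.018]
p[3] = 0.2592/14.3626 = 0.018

0.018


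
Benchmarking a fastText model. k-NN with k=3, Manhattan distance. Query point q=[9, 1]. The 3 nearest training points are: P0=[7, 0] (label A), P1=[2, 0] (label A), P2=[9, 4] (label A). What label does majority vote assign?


d(q,P0) = 3  (label A)
d(q,P1) = 8  (label A)
d(q,P2) = 3  (label A)
Votes: A=3, B=0
Majority → A

A


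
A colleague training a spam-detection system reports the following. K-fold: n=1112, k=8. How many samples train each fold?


Fold size = 1112/8 = 139
Training per fold = 1112 - 139 = 973

973


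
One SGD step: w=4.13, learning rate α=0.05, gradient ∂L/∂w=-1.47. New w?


w_new = w - α·∇
= 4.13 - 0.05·-1.47
= 4.13 + 0.0735
= 4.2035

4.2035


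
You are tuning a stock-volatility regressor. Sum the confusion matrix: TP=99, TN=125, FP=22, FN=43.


Total = TP + TN + FP + FN
= 99 + 125 + 22 + 43
= 289
(Predicted positive: 121, predicted negative: 168)

289


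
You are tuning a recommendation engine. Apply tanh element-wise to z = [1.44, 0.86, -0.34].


tanh(1.44) = 0.8937
tanh(0.86) = 0.6963
tanh(-0.34) = -0.3275
result = [0.8937, 0.6963, -0.3275]

[0.8937, 0.6963, -0.3275]


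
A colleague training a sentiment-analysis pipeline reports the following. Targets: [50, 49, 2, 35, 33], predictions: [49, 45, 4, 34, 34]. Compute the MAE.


Absolute errors: |50-49|=1, |49-45|=4, |2-4|=2, |35-34|=1, |33-34|=1
Sum = 9
MAE = 9/5 = 9/5

9/5


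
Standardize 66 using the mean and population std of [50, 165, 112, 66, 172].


μ = 113, σ = 49.7273
z = (66 - 113)/49.7273 = -0.9452

-0.9452


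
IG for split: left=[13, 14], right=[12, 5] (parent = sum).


Parent = [25, 19], H_parent = 0.9865
H_left = 0.999 (n=27), H_right = 0.874 (n=17)
H_children = (27/44)·0.999 + (17/44)·0.874 = 0.9507
IG = 0.9865 - 0.9507 = 0.0358

0.0358


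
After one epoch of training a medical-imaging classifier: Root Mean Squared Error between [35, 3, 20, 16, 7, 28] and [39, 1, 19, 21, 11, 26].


MSE = 66/6 = 11
RMSE = √(66/6) = 3.3166

3.3166


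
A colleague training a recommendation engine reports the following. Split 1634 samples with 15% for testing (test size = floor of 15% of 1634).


Test = ⌊1634·15/100⌋ = 245
Train = 1634 - 245 = 1389

Train: 1389, Test: 245


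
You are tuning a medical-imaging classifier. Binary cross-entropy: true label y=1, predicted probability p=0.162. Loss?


BCE = -[y·ln(p) + (1-y)·ln(1-p)]
= -1·ln(0.162) - 0
= -ln(0.162) = 1.8202

1.8202


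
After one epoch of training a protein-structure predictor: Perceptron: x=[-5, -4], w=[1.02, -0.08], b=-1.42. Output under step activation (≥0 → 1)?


z = (-5)·(1.02) + (-4)·(-0.08) - 1.42
  = -6.2
step(z) = 0 (z<0)

0


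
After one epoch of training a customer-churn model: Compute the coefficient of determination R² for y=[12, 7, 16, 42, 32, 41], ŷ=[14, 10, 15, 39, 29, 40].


ȳ = 25
SS_res = Σ(y-ŷ)² = 33
SS_tot = Σ(y-ȳ)² = 1168
R² = 1 - SS_res/SS_tot = 1 - 0.0283 = 0.9717

0.9717


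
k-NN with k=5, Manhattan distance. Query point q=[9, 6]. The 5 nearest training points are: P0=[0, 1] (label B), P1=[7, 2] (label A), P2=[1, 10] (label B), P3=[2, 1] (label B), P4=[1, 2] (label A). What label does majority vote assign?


d(q,P0) = 14  (label B)
d(q,P1) = 6  (label A)
d(q,P2) = 12  (label B)
d(q,P3) = 12  (label B)
d(q,P4) = 12  (label A)
Votes: A=2, B=3
Majority → B

B


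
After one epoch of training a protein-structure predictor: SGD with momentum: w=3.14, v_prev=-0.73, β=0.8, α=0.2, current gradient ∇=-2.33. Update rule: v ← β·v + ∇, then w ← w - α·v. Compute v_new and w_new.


v_new = 0.8·-0.73 - 2.33 = -0.584 - 2.33 = -2.914
w_new = 3.14 - 0.2·-2.914 = 3.14 + 0.5828 = 3.7228

v_new=-2.914, w_new=3.7228


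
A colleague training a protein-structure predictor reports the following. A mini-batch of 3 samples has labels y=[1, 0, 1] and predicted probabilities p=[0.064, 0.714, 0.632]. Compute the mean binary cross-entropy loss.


L[0] = -ln(0.064) = 2.7489
L[1] = -ln(1-0.714) = -ln(0.286) = 1.2518
L[2] = -ln(0.632) = 0.4589
mean = (2.7489 + 1.2518 + 0.4589)/3 = 1.4865

1.4865


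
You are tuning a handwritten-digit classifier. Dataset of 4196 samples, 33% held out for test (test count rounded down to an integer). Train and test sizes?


Test = ⌊4196·33/100⌋ = 1384
Train = 4196 - 1384 = 2812

Train: 2812, Test: 1384


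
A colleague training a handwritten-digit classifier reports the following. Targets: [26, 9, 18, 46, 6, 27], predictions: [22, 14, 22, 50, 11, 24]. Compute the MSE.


Squared errors: (26-22)²=16, (9-14)²=25, (18-22)²=16, (46-50)²=16, (6-11)²=25, (27-24)²=9
Sum = 107
MSE = 107/6 = 107/6

107/6


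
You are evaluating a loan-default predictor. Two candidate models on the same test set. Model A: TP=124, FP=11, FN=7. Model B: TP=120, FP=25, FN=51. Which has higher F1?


Model A: P=124/135=0.9185, R=124/131=0.9466, F1=2PR/(P+R)=2TP/(2TP+FP+FN)=248/266=0.9323
Model B: P=120/145=0.8276, R=120/171=0.7018, F1=2PR/(P+R)=2TP/(2TP+FP+FN)=240/316=0.7595
0.9323 > 0.7595 → Model A

Model A


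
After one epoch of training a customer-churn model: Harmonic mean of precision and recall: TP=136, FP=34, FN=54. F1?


Precision = 136/170 = 0.8
Recall = 136/190 = 0.7158
F1 = 2·P·R/(P+R) = 2·TP/(2·TP+FP+FN) = 272/(272+34+54) = 272/360 = 0.7556

0.7556


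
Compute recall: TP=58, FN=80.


Recall = TP/(TP+FN)
= 58/(58+80)
= 58/138 = 42.03%

42.03%


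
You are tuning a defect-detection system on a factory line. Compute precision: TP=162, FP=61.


Precision = TP/(TP+FP)
= 162/(162+61)
= 162/223 = 72.65%

72.65%


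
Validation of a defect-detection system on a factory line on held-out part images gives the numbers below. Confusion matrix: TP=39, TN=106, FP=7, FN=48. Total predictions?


Total = TP + TN + FP + FN
= 39 + 106 + 7 + 48
= 200
(Predicted positive: 46, predicted negative: 154)

200


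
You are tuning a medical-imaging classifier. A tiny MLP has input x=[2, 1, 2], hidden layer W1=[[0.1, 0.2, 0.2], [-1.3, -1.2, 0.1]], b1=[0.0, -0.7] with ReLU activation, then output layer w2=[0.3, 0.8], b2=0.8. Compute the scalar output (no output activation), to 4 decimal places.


z1[0] = (0.1)·(2) + (0.2)·(1) + (0.2)·(2) + 0.0 = 0.8
z1[1] = (-1.3)·(2) + (-1.2)·(1) + (0.1)·(2) - 0.7 = -4.3
h = ReLU(z1) = [0.8, 0.0]
output = (0.3)·(0.8) + (0.8)·(0.0) + 0.8 = 1.04

1.04


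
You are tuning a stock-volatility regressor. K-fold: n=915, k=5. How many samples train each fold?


Fold size = 915/5 = 183
Training per fold = 915 - 183 = 732

732


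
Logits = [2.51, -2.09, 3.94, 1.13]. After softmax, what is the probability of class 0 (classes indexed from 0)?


Exponentials: e^2.51=12.3049, e^-2.09=0.1237, e^3.94=51.4186, e^1.13=3.0957
Sum = 66.9429
Softmax = [0.1838, 0.0018, 0.7681, 0.0462]
p[0] = 12.3049/66.9429 = 0.1838

0.1838


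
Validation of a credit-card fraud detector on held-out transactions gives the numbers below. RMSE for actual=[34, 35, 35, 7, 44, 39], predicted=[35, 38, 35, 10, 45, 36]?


MSE = 29/6 = 4.8333
RMSE = √(29/6) = 2.1985

2.1985


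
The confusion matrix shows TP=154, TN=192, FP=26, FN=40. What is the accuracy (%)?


Accuracy = (TP+TN)/(TP+TN+FP+FN)
= (154+192)/(412)
= 346/412 = 83.98%

83.98%


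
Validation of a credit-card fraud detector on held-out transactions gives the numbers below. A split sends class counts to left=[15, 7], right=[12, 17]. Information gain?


Parent = [27, 24], H_parent = 0.9975
H_left = 0.9024 (n=22), H_right = 0.9784 (n=29)
H_children = (22/51)·0.9024 + (29/51)·0.9784 = 0.9456
IG = 0.9975 - 0.9456 = 0.0519

0.0519


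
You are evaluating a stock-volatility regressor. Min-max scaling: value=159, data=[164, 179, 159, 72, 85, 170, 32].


min=32, max=179
(159-32)/(179-32) = 127/147 = 0.8639

0.8639


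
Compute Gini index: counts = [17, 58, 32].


Probabilities: [17/107, 58/107, 32/107] ≈ [0.1589, 0.5421, 0.2991]
Σpᵢ² = (289 + 3364 + 1024)/107² = 4677/11449
Gini = 1 - Σpᵢ² = 1 - 4677/11449 = 0.5915

0.5915


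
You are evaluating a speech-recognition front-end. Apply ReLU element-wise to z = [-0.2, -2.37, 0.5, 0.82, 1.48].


ReLU(-0.2) = max(0, -0.2) = 0.0
ReLU(-2.37) = max(0, -2.37) = 0.0
ReLU(0.5) = max(0, 0.5) = 0.5
ReLU(0.82) = max(0, 0.82) = 0.82
ReLU(1.48) = max(0, 1.48) = 1.48
result = [0.0, 0.0, 0.5, 0.82, 1.48]

[0.0, 0.0, 0.5, 0.82, 1.48]


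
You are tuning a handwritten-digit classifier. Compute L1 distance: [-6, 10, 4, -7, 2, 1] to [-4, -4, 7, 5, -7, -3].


d = |-6+ 4| + |10+ 4| + |4-7| + |-7-5| + |2+ 7| + |1+ 3|
  = 2 + 14 + 3 + 12 + 9 + 4
  = 44

44


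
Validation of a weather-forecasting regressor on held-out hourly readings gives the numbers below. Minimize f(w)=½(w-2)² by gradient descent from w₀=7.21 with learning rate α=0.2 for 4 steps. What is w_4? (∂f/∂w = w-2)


step 1: grad = 7.21-2 = 5.21; w = 7.21 - 0.2·(5.21) = 6.168
step 2: grad = 6.168-2 = 4.168; w = 6.168 - 0.2·(4.168) = 5.3344
step 3: grad = 5.3344-2 = 3.3344; w = 5.3344 - 0.2·(3.3344) = 4.66752
step 4: grad = 4.66752-2 = 2.66752; w = 4.66752 - 0.2·(2.66752) = 4.134016

4.134016


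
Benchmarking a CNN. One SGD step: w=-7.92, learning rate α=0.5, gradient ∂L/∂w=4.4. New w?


w_new = w - α·∇
= -7.92 - 0.5·4.4
= -7.92 - 2.2
= -10.12

-10.12


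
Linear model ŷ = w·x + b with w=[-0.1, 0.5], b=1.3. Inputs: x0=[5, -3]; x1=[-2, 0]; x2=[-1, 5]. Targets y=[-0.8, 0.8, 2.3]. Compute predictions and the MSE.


ŷ0 = (-0.1)·(5) + (0.5)·(-3) + 1.3 = -0.7
ŷ1 = (-0.1)·(-2) + (0.5)·(0) + 1.3 = 1.5
ŷ2 = (-0.1)·(-1) + (0.5)·(5) + 1.3 = 3.9
errors² = [0.01, 0.49, 2.56]
MSE = 3.0600/3 = 1.02

1.02


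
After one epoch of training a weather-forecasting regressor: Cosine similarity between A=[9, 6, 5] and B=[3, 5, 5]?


A·B = 9·3 + 6·5 + 5·5 = 82
‖A‖ = √142 = 11.9164, ‖B‖ = √59 = 7.6811
cos = 82/(√142·√59) = 82/√8378 = 0.8959

0.8959


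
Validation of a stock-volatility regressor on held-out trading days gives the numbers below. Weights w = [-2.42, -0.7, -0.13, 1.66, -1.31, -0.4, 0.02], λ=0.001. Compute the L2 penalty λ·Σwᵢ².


‖w‖₂² = (-2.42)² + (-0.7)² + (-0.13)² + (1.66)² + (-1.31)² + (-0.4)² + (0.02)²
     = 5.8564 + 0.49 + 0.0169 + 2.7556 + 1.7161 + 0.16 + 0.0004
     = 10.9954
λ·‖w‖₂² = 0.001·10.9954 = 0.010995

0.010995


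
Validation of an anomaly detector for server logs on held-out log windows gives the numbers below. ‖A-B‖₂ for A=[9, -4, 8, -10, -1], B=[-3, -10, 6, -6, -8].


d = √((9+ 3)² + (-4+ 10)² + (8-6)² + (-10+ 6)² + (-1+ 8)²)
  = √(144 + 36 + 4 + 16 + 49)
  = √249 = 15.7797

15.7797


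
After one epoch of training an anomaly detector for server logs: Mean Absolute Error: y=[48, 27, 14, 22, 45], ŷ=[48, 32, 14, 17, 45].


Absolute errors: |48-48|=0, |27-32|=5, |14-14|=0, |22-17|=5, |45-45|=0
Sum = 10
MAE = 10/5 = 2

2


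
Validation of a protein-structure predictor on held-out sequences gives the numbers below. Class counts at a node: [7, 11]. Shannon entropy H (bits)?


Probabilities: [7/18, 11/18] ≈ [0.3889, 0.6111]
H = -((7/18)·log₂(7/18) + (11/18)·log₂(11/18))
  = 0.9641 bits

0.9641 bits


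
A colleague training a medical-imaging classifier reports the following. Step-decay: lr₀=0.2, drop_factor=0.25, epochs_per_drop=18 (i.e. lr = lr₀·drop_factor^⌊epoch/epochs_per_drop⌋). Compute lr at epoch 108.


n_drops = ⌊108/18⌋ = 6
lr = 0.2·0.25^6 = 0.2·0.000244140625 = 0.000048828125

0.000048828125


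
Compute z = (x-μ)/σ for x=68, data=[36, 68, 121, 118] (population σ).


μ = 85.75, σ = 35.6116
z = (68 - 85.75)/35.6116 = -0.4984

-0.4984


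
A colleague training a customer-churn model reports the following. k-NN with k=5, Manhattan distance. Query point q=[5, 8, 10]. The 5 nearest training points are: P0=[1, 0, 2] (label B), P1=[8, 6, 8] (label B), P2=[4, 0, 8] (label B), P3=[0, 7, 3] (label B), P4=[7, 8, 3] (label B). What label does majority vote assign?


d(q,P0) = 20  (label B)
d(q,P1) = 7  (label B)
d(q,P2) = 11  (label B)
d(q,P3) = 13  (label B)
d(q,P4) = 9  (label B)
Votes: A=0, B=5
Majority → B

B


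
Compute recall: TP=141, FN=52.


Recall = TP/(TP+FN)
= 141/(141+52)
= 141/193 = 73.06%

73.06%


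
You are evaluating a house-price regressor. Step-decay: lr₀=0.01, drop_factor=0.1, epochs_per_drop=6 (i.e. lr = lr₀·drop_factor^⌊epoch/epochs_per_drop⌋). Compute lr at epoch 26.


n_drops = ⌊26/6⌋ = 4
lr = 0.01·0.1^4 = 0.01·0.0001 = 0.000001

0.000001


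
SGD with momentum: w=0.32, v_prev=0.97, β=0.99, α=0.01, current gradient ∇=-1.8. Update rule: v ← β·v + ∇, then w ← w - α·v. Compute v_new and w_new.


v_new = 0.99·0.97 - 1.8 = 0.9603 - 1.8 = -0.8397
w_new = 0.32 - 0.01·-0.8397 = 0.32 + 0.008397 = 0.328397

v_new=-0.8397, w_new=0.328397


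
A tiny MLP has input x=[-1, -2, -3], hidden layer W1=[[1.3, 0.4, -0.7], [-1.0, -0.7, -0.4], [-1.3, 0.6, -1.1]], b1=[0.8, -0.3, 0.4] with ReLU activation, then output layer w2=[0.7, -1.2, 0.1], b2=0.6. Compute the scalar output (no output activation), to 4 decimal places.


z1[0] = (1.3)·(-1) + (0.4)·(-2) + (-0.7)·(-3) + 0.8 = 0.8
z1[1] = (-1.0)·(-1) + (-0.7)·(-2) + (-0.4)·(-3) - 0.3 = 3.3
z1[2] = (-1.3)·(-1) + (0.6)·(-2) + (-1.1)·(-3) + 0.4 = 3.8
h = ReLU(z1) = [0.8, 3.3, 3.8]
output = (0.7)·(0.8) + (-1.2)·(3.3) + (0.1)·(3.8) + 0.6 = -2.42

-2.42


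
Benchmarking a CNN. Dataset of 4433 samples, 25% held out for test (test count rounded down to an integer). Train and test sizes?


Test = ⌊4433·25/100⌋ = 1108
Train = 4433 - 1108 = 3325

Train: 3325, Test: 1108


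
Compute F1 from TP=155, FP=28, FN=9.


Precision = 155/183 = 0.847
Recall = 155/164 = 0.9451
F1 = 2·P·R/(P+R) = 2·TP/(2·TP+FP+FN) = 310/(310+28+9) = 310/347 = 0.8934

0.8934


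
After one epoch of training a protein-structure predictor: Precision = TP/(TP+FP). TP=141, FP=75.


Precision = TP/(TP+FP)
= 141/(141+75)
= 141/216 = 65.28%

65.28%


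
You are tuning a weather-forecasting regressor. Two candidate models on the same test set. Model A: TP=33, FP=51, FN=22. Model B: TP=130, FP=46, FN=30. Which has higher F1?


Model A: P=33/84=0.3929, R=33/55=0.6, F1=2PR/(P+R)=2TP/(2TP+FP+FN)=66/139=0.4748
Model B: P=130/176=0.7386, R=130/160=0.8125, F1=2PR/(P+R)=2TP/(2TP+FP+FN)=260/336=0.7738
0.4748 < 0.7738 → Model B

Model B


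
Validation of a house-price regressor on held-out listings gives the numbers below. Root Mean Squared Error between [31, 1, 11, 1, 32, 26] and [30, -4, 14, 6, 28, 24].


MSE = 80/6 = 13.3333
RMSE = √(80/6) = 3.6515

3.6515


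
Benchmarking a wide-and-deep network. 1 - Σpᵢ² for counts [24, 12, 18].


Probabilities: [24/54, 12/54, 18/54] ≈ [0.4444, 0.2222, 0.3333]
Σpᵢ² = (576 + 144 + 324)/54² = 1044/2916
Gini = 1 - Σpᵢ² = 1 - 1044/2916 = 0.642

0.642


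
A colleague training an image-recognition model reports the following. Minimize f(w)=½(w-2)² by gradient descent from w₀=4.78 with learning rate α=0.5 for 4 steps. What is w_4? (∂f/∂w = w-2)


step 1: grad = 4.78-2 = 2.78; w = 4.78 - 0.5·(2.78) = 3.39
step 2: grad = 3.39-2 = 1.39; w = 3.39 - 0.5·(1.39) = 2.695
step 3: grad = 2.695-2 = 0.695; w = 2.695 - 0.5·(0.695) = 2.3475
step 4: grad = 2.3475-2 = 0.3475; w = 2.3475 - 0.5·(0.3475) = 2.17375

2.17375


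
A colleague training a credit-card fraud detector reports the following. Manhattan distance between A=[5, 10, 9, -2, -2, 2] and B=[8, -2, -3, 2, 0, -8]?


d = |5-8| + |10+ 2| + |9+ 3| + |-2-2| + |-2-0| + |2+ 8|
  = 3 + 12 + 12 + 4 + 2 + 10
  = 43

43


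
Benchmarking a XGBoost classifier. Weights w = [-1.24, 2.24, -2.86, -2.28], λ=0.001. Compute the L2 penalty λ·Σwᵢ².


‖w‖₂² = (-1.24)² + (2.24)² + (-2.86)² + (-2.28)²
     = 1.5376 + 5.0176 + 8.1796 + 5.1984
     = 19.9332
λ·‖w‖₂² = 0.001·19.9332 = 0.019933

0.019933


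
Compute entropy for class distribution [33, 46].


Probabilities: [33/79, 46/79] ≈ [0.4177, 0.5823]
H = -((33/79)·log₂(33/79) + (46/79)·log₂(46/79))
  = 0.9804 bits

0.9804 bits


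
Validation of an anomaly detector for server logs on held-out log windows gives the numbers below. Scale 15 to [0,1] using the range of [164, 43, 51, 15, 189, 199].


min=15, max=199
(15-15)/(199-15) = 0/184 = 0.0

0.0


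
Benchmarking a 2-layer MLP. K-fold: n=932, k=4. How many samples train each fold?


Fold size = 932/4 = 233
Training per fold = 932 - 233 = 699

699


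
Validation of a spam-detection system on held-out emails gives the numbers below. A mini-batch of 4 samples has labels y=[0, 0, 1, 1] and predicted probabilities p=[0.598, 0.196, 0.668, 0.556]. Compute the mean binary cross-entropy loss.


L[0] = -ln(1-0.598) = -ln(0.402) = 0.9113
L[1] = -ln(1-0.196) = -ln(0.804) = 0.2182
L[2] = -ln(0.668) = 0.4035
L[3] = -ln(0.556) = 0.587
mean = (0.9113 + 0.2182 + 0.4035 + 0.587)/4 = 0.53

0.53


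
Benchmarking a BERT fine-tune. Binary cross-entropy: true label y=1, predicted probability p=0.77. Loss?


BCE = -[y·ln(p) + (1-y)·ln(1-p)]
= -1·ln(0.77) - 0
= -ln(0.77) = 0.2614

0.2614


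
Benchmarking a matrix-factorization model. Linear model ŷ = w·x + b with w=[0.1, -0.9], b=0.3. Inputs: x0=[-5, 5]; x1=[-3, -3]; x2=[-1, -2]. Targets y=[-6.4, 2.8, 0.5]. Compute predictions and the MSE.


ŷ0 = (0.1)·(-5) + (-0.9)·(5) + 0.3 = -4.7
ŷ1 = (0.1)·(-3) + (-0.9)·(-3) + 0.3 = 2.7
ŷ2 = (0.1)·(-1) + (-0.9)·(-2) + 0.3 = 2.0
errors² = [2.89, 0.01, 2.25]
MSE = 5.1500/3 = 1.7167

1.7167


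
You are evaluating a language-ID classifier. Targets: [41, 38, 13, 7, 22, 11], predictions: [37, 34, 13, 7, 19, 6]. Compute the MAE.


Absolute errors: |41-37|=4, |38-34|=4, |13-13|=0, |7-7|=0, |22-19|=3, |11-6|=5
Sum = 16
MAE = 16/6 = 8/3

8/3


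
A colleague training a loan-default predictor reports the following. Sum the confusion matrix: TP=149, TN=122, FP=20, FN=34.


Total = TP + TN + FP + FN
= 149 + 122 + 20 + 34
= 325
(Predicted positive: 169, predicted negative: 156)

325


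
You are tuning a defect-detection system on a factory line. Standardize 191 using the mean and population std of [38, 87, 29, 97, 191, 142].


μ = 97.3333, σ = 56.3698
z = (191 - 97.3333)/56.3698 = 1.6616

1.6616


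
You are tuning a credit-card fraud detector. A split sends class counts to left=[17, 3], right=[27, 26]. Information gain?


Parent = [44, 29], H_parent = 0.9693
H_left = 0.6098 (n=20), H_right = 0.9997 (n=53)
H_children = (20/73)·0.6098 + (53/73)·0.9997 = 0.8929
IG = 0.9693 - 0.8929 = 0.0764

0.0764


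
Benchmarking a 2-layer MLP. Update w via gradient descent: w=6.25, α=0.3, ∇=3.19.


w_new = w - α·∇
= 6.25 - 0.3·3.19
= 6.25 - 0.957
= 5.293

5.293


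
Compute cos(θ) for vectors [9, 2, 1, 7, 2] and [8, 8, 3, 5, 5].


A·B = 9·8 + 2·8 + 1·3 + 7·5 + 2·5 = 136
‖A‖ = √139 = 11.7898, ‖B‖ = √187 = 13.6748
cos = 136/(√139·√187) = 136/√25993 = 0.8435

0.8435


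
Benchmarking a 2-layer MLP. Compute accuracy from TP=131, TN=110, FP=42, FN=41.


Accuracy = (TP+TN)/(TP+TN+FP+FN)
= (131+110)/(324)
= 241/324 = 74.38%

74.38%


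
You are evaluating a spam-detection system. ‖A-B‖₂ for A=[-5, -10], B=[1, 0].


d = √((-5-1)² + (-10-0)²)
  = √(36 + 100)
  = √136 = 11.6619

11.6619


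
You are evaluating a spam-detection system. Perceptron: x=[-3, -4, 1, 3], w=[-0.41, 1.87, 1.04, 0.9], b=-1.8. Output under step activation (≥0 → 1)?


z = (-3)·(-0.41) + (-4)·(1.87) + (1)·(1.04) + (3)·(0.9) - 1.8
  = -4.31
step(z) = 0 (z<0)

0


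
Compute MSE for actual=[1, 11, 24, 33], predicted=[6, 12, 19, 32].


Squared errors: (1-6)²=25, (11-12)²=1, (24-19)²=25, (33-32)²=1
Sum = 52
MSE = 52/4 = 13

13


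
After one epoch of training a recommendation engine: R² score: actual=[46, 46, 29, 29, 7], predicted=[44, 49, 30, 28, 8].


ȳ = 31.4
SS_res = Σ(y-ŷ)² = 16
SS_tot = Σ(y-ȳ)² = 1033.2
R² = 1 - SS_res/SS_tot = 1 - 0.0155 = 0.9845

0.9845


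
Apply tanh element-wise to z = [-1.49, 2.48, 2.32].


tanh(-1.49) = -0.9033
tanh(2.48) = 0.9861
tanh(2.32) = 0.9809
result = [-0.9033, 0.9861, 0.9809]

[-0.9033, 0.9861, 0.9809]


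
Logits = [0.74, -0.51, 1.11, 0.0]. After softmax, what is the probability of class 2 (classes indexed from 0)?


Exponentials: e^0.74=2.0959, e^-0.51=0.6005, e^1.11=3.0344, e^0.0=1
Sum = 6.7308
Softmax = [0.3114, 0.0892, 0.4508, 0.1486]
p[2] = 3.0344/6.7308 = 0.4508

0.4508


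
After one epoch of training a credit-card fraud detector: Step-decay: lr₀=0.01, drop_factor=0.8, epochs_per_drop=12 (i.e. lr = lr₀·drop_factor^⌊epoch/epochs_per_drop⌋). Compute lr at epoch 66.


n_drops = ⌊66/12⌋ = 5
lr = 0.01·0.8^5 = 0.01·0.32768 = 0.0032768

0.0032768


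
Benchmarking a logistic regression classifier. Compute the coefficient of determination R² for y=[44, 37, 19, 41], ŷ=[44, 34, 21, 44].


ȳ = 35.25
SS_res = Σ(y-ŷ)² = 22
SS_tot = Σ(y-ȳ)² = 376.75
R² = 1 - SS_res/SS_tot = 1 - 0.0584 = 0.9416

0.9416


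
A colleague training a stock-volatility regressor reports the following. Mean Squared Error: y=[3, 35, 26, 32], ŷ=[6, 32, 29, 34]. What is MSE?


Squared errors: (3-6)²=9, (35-32)²=9, (26-29)²=9, (32-34)²=4
Sum = 31
MSE = 31/4 = 31/4

31/4


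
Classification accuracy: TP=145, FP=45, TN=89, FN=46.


Accuracy = (TP+TN)/(TP+TN+FP+FN)
= (145+89)/(325)
= 234/325 = 72.0%

72.0%


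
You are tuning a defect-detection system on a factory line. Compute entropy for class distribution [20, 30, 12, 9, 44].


Probabilities: [20/115, 30/115, 12/115, 9/115, 44/115] ≈ [0.1739, 0.2609, 0.1043, 0.0783, 0.3826]
H = -((20/115)·log₂(20/115) + (30/115)·log₂(30/115) + (12/115)·log₂(12/115) + (9/115)·log₂(9/115) + (44/115)·log₂(44/115))
  = 2.1028 bits

2.1028 bits


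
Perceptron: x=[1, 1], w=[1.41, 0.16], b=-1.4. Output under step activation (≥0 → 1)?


z = (1)·(1.41) + (1)·(0.16) - 1.4
  = 0.17
step(z) = 1 (z≥0)

1


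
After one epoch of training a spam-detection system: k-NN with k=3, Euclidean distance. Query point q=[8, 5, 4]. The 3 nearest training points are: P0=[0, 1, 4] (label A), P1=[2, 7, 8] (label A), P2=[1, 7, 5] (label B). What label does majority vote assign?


d(q,P0) = 8.9443  (label A)
d(q,P1) = 7.4833  (label A)
d(q,P2) = 7.3485  (label B)
Votes: A=2, B=1
Majority → A

A


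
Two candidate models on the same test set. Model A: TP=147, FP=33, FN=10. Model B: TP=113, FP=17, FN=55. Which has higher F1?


Model A: P=147/180=0.8167, R=147/157=0.9363, F1=2PR/(P+R)=2TP/(2TP+FP+FN)=294/337=0.8724
Model B: P=113/130=0.8692, R=113/168=0.6726, F1=2PR/(P+R)=2TP/(2TP+FP+FN)=226/298=0.7584
0.8724 > 0.7584 → Model A

Model A


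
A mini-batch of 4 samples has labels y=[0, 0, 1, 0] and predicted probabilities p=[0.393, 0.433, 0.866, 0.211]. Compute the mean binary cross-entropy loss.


L[0] = -ln(1-0.393) = -ln(0.607) = 0.4992
L[1] = -ln(1-0.433) = -ln(0.567) = 0.5674
L[2] = -ln(0.866) = 0.1439
L[3] = -ln(1-0.211) = -ln(0.789) = 0.237
mean = (0.4992 + 0.5674 + 0.1439 + 0.237)/4 = 0.3619

0.3619


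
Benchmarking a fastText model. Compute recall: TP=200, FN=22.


Recall = TP/(TP+FN)
= 200/(200+22)
= 200/222 = 90.09%

90.09%


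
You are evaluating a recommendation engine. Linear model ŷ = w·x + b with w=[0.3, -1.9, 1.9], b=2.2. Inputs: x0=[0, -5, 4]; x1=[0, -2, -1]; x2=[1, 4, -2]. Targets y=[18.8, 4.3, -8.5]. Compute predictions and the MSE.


ŷ0 = (0.3)·(0) + (-1.9)·(-5) + (1.9)·(4) + 2.2 = 19.3
ŷ1 = (0.3)·(0) + (-1.9)·(-2) + (1.9)·(-1) + 2.2 = 4.1
ŷ2 = (0.3)·(1) + (-1.9)·(4) + (1.9)·(-2) + 2.2 = -8.9
errors² = [0.25, 0.04, 0.16]
MSE = 0.4500/3 = 0.15

0.15


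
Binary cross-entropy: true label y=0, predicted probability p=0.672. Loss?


BCE = -[y·ln(p) + (1-y)·ln(1-p)]
= -0 - 1·ln(1-0.672)
= -ln(0.328) = 1.1147

1.1147


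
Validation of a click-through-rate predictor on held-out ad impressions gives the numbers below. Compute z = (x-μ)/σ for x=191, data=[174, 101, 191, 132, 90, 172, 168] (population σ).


μ = 146.8571, σ = 36.4904
z = (191 - 146.8571)/36.4904 = 1.2097

1.2097


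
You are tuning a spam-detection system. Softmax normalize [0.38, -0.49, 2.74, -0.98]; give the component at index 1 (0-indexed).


Exponentials: e^0.38=1.4623, e^-0.49=0.6126, e^2.74=15.487, e^-0.98=0.3753
Sum = 17.9372
Softmax = [0.0815, 0.0342, 0.8634, 0.0209]
p[1] = 0.6126/17.9372 = 0.0342

0.0342


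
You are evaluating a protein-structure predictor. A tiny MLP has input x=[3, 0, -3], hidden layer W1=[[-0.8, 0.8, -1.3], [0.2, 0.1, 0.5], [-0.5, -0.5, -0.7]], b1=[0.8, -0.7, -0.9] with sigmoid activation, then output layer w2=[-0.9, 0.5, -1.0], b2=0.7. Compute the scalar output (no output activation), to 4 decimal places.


z1[0] = (-0.8)·(3) + (0.8)·(0) + (-1.3)·(-3) + 0.8 = 2.3
z1[1] = (0.2)·(3) + (0.1)·(0) + (0.5)·(-3) - 0.7 = -1.6
z1[2] = (-0.5)·(3) + (-0.5)·(0) + (-0.7)·(-3) - 0.9 = -0.3
h = sigmoid(z1) = [0.9089, 0.168, 0.4256]
output = (-0.9)·(0.9089) + (0.5)·(0.168) + (-1.0)·(0.4256) + 0.7 = -0.4596

-0.4596


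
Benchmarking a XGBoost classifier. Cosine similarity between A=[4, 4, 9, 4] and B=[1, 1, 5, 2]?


A·B = 4·1 + 4·1 + 9·5 + 4·2 = 61
‖A‖ = √129 = 11.3578, ‖B‖ = √31 = 5.5678
cos = 61/(√129·√31) = 61/√3999 = 0.9646

0.9646


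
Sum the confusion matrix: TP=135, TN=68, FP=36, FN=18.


Total = TP + TN + FP + FN
= 135 + 68 + 36 + 18
= 257
(Predicted positive: 171, predicted negative: 86)

257


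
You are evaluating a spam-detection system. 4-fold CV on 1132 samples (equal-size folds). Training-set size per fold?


Fold size = 1132/4 = 283
Training per fold = 1132 - 283 = 849

849


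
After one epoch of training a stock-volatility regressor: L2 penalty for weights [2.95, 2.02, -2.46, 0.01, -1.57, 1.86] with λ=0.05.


‖w‖₂² = (2.95)² + (2.02)² + (-2.46)² + (0.01)² + (-1.57)² + (1.86)²
     = 8.7025 + 4.0804 + 6.0516 + 0.0001 + 2.4649 + 3.4596
     = 24.7591
λ·‖w‖₂² = 0.05·24.7591 = 1.237955

1.237955


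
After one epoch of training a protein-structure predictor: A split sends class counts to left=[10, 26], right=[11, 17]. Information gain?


Parent = [21, 43], H_parent = 0.913
H_left = 0.8524 (n=36), H_right = 0.9666 (n=28)
H_children = (36/64)·0.8524 + (28/64)·0.9666 = 0.9024
IG = 0.913 - 0.9024 = 0.0106

0.0106


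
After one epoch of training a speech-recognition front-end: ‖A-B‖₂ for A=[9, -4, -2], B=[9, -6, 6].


d = √((9-9)² + (-4+ 6)² + (-2-6)²)
  = √(0 + 4 + 64)
  = √68 = 8.2462

8.2462


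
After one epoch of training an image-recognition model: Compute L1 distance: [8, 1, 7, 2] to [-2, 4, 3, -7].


d = |8+ 2| + |1-4| + |7-3| + |2+ 7|
  = 10 + 3 + 4 + 9
  = 26

26


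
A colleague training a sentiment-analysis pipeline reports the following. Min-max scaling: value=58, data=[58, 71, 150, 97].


min=58, max=150
(58-58)/(150-58) = 0/92 = 0.0

0.0


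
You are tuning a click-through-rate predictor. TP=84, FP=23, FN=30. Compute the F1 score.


Precision = 84/107 = 0.785
Recall = 84/114 = 0.7368
F1 = 2·P·R/(P+R) = 2·TP/(2·TP+FP+FN) = 168/(168+23+30) = 168/221 = 0.7602

0.7602


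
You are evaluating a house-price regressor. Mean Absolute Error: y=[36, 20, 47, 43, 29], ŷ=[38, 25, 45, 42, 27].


Absolute errors: |36-38|=2, |20-25|=5, |47-45|=2, |43-42|=1, |29-27|=2
Sum = 12
MAE = 12/5 = 12/5

12/5


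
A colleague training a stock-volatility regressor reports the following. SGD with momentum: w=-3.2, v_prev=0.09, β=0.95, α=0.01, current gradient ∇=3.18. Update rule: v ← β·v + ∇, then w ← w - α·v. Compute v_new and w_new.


v_new = 0.95·0.09 + 3.18 = 0.0855 + 3.18 = 3.2655
w_new = -3.2 - 0.01·3.2655 = -3.2 - 0.032655 = -3.232655

v_new=3.2655, w_new=-3.232655


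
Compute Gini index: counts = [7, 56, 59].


Probabilities: [7/122, 56/122, 59/122] ≈ [0.0574, 0.459, 0.4836]
Σpᵢ² = (49 + 3136 + 3481)/122² = 6666/14884
Gini = 1 - Σpᵢ² = 1 - 6666/14884 = 0.5521

0.5521


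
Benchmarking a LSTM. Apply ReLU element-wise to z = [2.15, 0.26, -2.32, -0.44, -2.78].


ReLU(2.15) = max(0, 2.15) = 2.15
ReLU(0.26) = max(0, 0.26) = 0.26
ReLU(-2.32) = max(0, -2.32) = 0.0
ReLU(-0.44) = max(0, -0.44) = 0.0
ReLU(-2.78) = max(0, -2.78) = 0.0
result = [2.15, 0.26, 0.0, 0.0, 0.0]

[2.15, 0.26, 0.0, 0.0, 0.0]


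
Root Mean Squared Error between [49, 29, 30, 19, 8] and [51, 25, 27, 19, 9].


MSE = 30/5 = 6
RMSE = √(30/5) = 2.4495

2.4495


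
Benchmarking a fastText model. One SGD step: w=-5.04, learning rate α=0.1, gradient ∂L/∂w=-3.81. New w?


w_new = w - α·∇
= -5.04 - 0.1·-3.81
= -5.04 + 0.381
= -4.659

-4.659


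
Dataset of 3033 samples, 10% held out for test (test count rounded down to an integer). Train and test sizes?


Test = ⌊3033·10/100⌋ = 303
Train = 3033 - 303 = 2730

Train: 2730, Test: 303


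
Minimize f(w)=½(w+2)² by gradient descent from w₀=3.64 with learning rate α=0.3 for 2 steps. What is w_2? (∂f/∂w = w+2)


step 1: grad = 3.64+2 = 5.64; w = 3.64 - 0.3·(5.64) = 1.948
step 2: grad = 1.948+2 = 3.948; w = 1.948 - 0.3·(3.948) = 0.7636

0.7636


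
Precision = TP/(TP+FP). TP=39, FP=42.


Precision = TP/(TP+FP)
= 39/(39+42)
= 39/81 = 48.15%

48.15%


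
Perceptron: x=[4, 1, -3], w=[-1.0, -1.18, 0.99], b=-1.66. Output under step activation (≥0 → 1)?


z = (4)·(-1.0) + (1)·(-1.18) + (-3)·(0.99) - 1.66
  = -9.81
step(z) = 0 (z<0)

0


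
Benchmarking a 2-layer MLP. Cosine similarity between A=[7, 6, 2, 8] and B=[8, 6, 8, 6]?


A·B = 7·8 + 6·6 + 2·8 + 8·6 = 156
‖A‖ = √153 = 12.3693, ‖B‖ = √200 = 14.1421
cos = 156/(√153·√200) = 156/√30600 = 0.8918

0.8918


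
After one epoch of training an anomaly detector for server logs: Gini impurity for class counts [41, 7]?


Probabilities: [41/48, 7/48] ≈ [0.8542, 0.1458]
Σpᵢ² = (1681 + 49)/48² = 1730/2304
Gini = 1 - Σpᵢ² = 1 - 1730/2304 = 0.2491

0.2491


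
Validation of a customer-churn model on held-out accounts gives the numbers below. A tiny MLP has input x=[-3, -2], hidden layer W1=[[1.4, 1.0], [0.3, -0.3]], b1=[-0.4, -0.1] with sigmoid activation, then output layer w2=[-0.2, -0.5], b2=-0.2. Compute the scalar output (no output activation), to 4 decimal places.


z1[0] = (1.4)·(-3) + (1.0)·(-2) - 0.4 = -6.6
z1[1] = (0.3)·(-3) + (-0.3)·(-2) - 0.1 = -0.4
h = sigmoid(z1) = [0.0014, 0.4013]
output = (-0.2)·(0.0014) + (-0.5)·(0.4013) - 0.2 = -0.4009

-0.4009


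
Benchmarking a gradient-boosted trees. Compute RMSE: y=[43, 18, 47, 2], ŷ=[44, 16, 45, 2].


MSE = 9/4 = 2.25
RMSE = √(9/4) = 1.5

1.5


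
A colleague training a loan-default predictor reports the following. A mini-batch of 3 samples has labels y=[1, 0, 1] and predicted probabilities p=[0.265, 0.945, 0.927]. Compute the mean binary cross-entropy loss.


L[0] = -ln(0.265) = 1.328
L[1] = -ln(1-0.945) = -ln(0.055) = 2.9004
L[2] = -ln(0.927) = 0.0758
mean = (1.328 + 2.9004 + 0.0758)/3 = 1.4347

1.4347


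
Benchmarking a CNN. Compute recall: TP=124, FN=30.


Recall = TP/(TP+FN)
= 124/(124+30)
= 124/154 = 80.52%

80.52%


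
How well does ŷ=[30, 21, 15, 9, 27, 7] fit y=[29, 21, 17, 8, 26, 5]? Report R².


ȳ = 17.6667
SS_res = Σ(y-ŷ)² = 11
SS_tot = Σ(y-ȳ)² = 463.33
R² = 1 - SS_res/SS_tot = 1 - 0.0237 = 0.9763

0.9763


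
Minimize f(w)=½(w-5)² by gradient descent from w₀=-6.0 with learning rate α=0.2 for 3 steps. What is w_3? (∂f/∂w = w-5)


step 1: grad = -6-5 = -11; w = -6 - 0.2·(-11) = -3.8
step 2: grad = -3.8-5 = -8.8; w = -3.8 - 0.2·(-8.8) = -2.04
step 3: grad = -2.04-5 = -7.04; w = -2.04 - 0.2·(-7.04) = -0.632

-0.632


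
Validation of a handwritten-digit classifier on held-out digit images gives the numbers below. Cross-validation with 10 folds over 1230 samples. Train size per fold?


Fold size = 1230/10 = 123
Training per fold = 1230 - 123 = 1107

1107


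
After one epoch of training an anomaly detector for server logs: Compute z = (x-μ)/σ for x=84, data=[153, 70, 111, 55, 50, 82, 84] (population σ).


μ = 86.4286, σ = 33.0491
z = (84 - 86.4286)/33.0491 = -0.0735

-0.0735


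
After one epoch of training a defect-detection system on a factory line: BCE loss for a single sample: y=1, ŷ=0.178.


BCE = -[y·ln(p) + (1-y)·ln(1-p)]
= -1·ln(0.178) - 0
= -ln(0.178) = 1.726

1.726


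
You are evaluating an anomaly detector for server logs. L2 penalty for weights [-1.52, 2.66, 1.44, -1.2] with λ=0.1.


‖w‖₂² = (-1.52)² + (2.66)² + (1.44)² + (-1.2)²
     = 2.3104 + 7.0756 + 2.0736 + 1.44
     = 12.8996
λ·‖w‖₂² = 0.1·12.8996 = 1.28996

1.28996


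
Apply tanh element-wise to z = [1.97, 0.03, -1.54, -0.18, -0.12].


tanh(1.97) = 0.9618
tanh(0.03) = 0.03
tanh(-1.54) = -0.9121
tanh(-0.18) = -0.1781
tanh(-0.12) = -0.1194
result = [0.9618, 0.03, -0.9121, -0.1781, -0.1194]

[0.9618, 0.03, -0.9121, -0.1781, -0.1194]


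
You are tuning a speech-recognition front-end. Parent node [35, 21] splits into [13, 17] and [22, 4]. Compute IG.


Parent = [35, 21], H_parent = 0.9544
H_left = 0.9871 (n=30), H_right = 0.6194 (n=26)
H_children = (30/56)·0.9871 + (26/56)·0.6194 = 0.8164
IG = 0.9544 - 0.8164 = 0.138

0.138


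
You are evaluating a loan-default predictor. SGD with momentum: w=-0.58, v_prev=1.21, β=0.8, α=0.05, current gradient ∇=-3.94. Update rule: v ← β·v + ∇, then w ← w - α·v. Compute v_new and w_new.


v_new = 0.8·1.21 - 3.94 = 0.968 - 3.94 = -2.972
w_new = -0.58 - 0.05·-2.972 = -0.58 + 0.1486 = -0.4314

v_new=-2.972, w_new=-0.4314


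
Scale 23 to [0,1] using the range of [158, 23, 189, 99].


min=23, max=189
(23-23)/(189-23) = 0/166 = 0.0

0.0


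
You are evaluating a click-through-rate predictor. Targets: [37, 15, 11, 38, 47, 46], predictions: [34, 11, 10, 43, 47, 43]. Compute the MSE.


Squared errors: (37-34)²=9, (15-11)²=16, (11-10)²=1, (38-43)²=25, (47-47)²=0, (46-43)²=9
Sum = 60
MSE = 60/6 = 10

10


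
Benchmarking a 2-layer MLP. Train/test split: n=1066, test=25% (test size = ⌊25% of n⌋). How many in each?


Test = ⌊1066·25/100⌋ = 266
Train = 1066 - 266 = 800

Train: 800, Test: 266


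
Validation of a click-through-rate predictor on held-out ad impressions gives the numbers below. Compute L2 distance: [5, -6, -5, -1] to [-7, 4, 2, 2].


d = √((5+ 7)² + (-6-4)² + (-5-2)² + (-1-2)²)
  = √(144 + 100 + 49 + 9)
  = √302 = 17.3781

17.3781


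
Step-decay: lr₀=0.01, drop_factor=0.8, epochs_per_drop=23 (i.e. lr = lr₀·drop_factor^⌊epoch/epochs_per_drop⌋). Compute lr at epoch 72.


n_drops = ⌊72/23⌋ = 3
lr = 0.01·0.8^3 = 0.01·0.512 = 0.00512

0.00512


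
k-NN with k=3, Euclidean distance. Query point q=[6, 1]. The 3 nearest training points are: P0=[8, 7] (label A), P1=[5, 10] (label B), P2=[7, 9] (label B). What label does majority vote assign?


d(q,P0) = 6.3246  (label A)
d(q,P1) = 9.0554  (label B)
d(q,P2) = 8.0623  (label B)
Votes: A=1, B=2
Majority → B

B


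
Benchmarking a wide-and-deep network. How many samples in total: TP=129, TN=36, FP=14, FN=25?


Total = TP + TN + FP + FN
= 129 + 36 + 14 + 25
= 204
(Predicted positive: 143, predicted negative: 61)

204


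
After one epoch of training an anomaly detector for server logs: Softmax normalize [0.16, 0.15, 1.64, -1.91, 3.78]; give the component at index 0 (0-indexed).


Exponentials: e^0.16=1.1735, e^0.15=1.1618, e^1.64=5.1552, e^-1.91=0.1481, e^3.78=43.816
Sum = 51.4546
Softmax = [0.0228, 0.0226, 0.1002, 0.0029, 0.8515]
p[0] = 1.1735/51.4546 = 0.0228

0.0228


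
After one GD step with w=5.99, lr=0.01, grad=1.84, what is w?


w_new = w - α·∇
= 5.99 - 0.01·1.84
= 5.99 - 0.0184
= 5.9716

5.9716


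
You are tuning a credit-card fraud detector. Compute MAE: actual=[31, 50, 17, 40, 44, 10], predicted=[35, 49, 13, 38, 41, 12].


Absolute errors: |31-35|=4, |50-49|=1, |17-13|=4, |40-38|=2, |44-41|=3, |10-12|=2
Sum = 16
MAE = 16/6 = 8/3

8/3


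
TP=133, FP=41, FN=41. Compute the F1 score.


Precision = 133/174 = 0.7644
Recall = 133/174 = 0.7644
F1 = 2·P·R/(P+R) = 2·TP/(2·TP+FP+FN) = 266/(266+41+41) = 266/348 = 0.7644

0.7644


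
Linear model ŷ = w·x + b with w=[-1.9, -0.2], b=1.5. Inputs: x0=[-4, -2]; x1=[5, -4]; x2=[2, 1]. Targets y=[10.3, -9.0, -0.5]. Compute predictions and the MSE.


ŷ0 = (-1.9)·(-4) + (-0.2)·(-2) + 1.5 = 9.5
ŷ1 = (-1.9)·(5) + (-0.2)·(-4) + 1.5 = -7.2
ŷ2 = (-1.9)·(2) + (-0.2)·(1) + 1.5 = -2.5
errors² = [0.64, 3.24, 4.0]
MSE = 7.8800/3 = 2.6267

2.6267


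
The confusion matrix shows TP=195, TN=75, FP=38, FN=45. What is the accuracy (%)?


Accuracy = (TP+TN)/(TP+TN+FP+FN)
= (195+75)/(353)
= 270/353 = 76.49%

76.49%


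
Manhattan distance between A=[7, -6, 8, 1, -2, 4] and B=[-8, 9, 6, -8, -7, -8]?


d = |7+ 8| + |-6-9| + |8-6| + |1+ 8| + |-2+ 7| + |4+ 8|
  = 15 + 15 + 2 + 9 + 5 + 12
  = 58

58


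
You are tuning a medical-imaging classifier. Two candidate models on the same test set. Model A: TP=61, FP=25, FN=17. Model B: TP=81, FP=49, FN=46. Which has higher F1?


Model A: P=61/86=0.7093, R=61/78=0.7821, F1=2PR/(P+R)=2TP/(2TP+FP+FN)=122/164=0.7439
Model B: P=81/130=0.6231, R=81/127=0.6378, F1=2PR/(P+R)=2TP/(2TP+FP+FN)=162/257=0.6304
0.7439 > 0.6304 → Model A

Model A
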